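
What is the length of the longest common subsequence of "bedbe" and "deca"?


LCS of "bedbe" and "deca"
DP table:
           d    e    c    a
      0    0    0    0    0
  b   0    0    0    0    0
  e   0    0    1    1    1
  d   0    1    1    1    1
  b   0    1    1    1    1
  e   0    1    2    2    2
LCS length = dp[5][4] = 2

2


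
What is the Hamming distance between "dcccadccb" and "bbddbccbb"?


Comparing "dcccadccb" and "bbddbccbb" position by position:
  Position 0: 'd' vs 'b' => differ
  Position 1: 'c' vs 'b' => differ
  Position 2: 'c' vs 'd' => differ
  Position 3: 'c' vs 'd' => differ
  Position 4: 'a' vs 'b' => differ
  Position 5: 'd' vs 'c' => differ
  Position 6: 'c' vs 'c' => same
  Position 7: 'c' vs 'b' => differ
  Position 8: 'b' vs 'b' => same
Total differences (Hamming distance): 7

7


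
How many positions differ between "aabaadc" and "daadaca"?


Comparing "aabaadc" and "daadaca" position by position:
  Position 0: 'a' vs 'd' => DIFFER
  Position 1: 'a' vs 'a' => same
  Position 2: 'b' vs 'a' => DIFFER
  Position 3: 'a' vs 'd' => DIFFER
  Position 4: 'a' vs 'a' => same
  Position 5: 'd' vs 'c' => DIFFER
  Position 6: 'c' vs 'a' => DIFFER
Positions that differ: 5

5


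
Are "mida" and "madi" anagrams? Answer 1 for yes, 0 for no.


Strings: "mida", "madi"
Sorted first:  adim
Sorted second: adim
Sorted forms match => anagrams

1


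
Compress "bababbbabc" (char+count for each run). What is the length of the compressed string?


Input: bababbbabc
Runs:
  'b' x 1 => "b1"
  'a' x 1 => "a1"
  'b' x 1 => "b1"
  'a' x 1 => "a1"
  'b' x 3 => "b3"
  'a' x 1 => "a1"
  'b' x 1 => "b1"
  'c' x 1 => "c1"
Compressed: "b1a1b1a1b3a1b1c1"
Compressed length: 16

16


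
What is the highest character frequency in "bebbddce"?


Input: bebbddce
Character counts:
  'b': 3
  'c': 1
  'd': 2
  'e': 2
Maximum frequency: 3

3


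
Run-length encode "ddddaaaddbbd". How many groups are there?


Input: ddddaaaddbbd
Scanning for consecutive runs:
  Group 1: 'd' x 4 (positions 0-3)
  Group 2: 'a' x 3 (positions 4-6)
  Group 3: 'd' x 2 (positions 7-8)
  Group 4: 'b' x 2 (positions 9-10)
  Group 5: 'd' x 1 (positions 11-11)
Total groups: 5

5


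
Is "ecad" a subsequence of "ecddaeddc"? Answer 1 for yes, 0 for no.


Check if "ecad" is a subsequence of "ecddaeddc"
Greedy scan:
  Position 0 ('e'): matches sub[0] = 'e'
  Position 1 ('c'): matches sub[1] = 'c'
  Position 2 ('d'): no match needed
  Position 3 ('d'): no match needed
  Position 4 ('a'): matches sub[2] = 'a'
  Position 5 ('e'): no match needed
  Position 6 ('d'): matches sub[3] = 'd'
  Position 7 ('d'): no match needed
  Position 8 ('c'): no match needed
All 4 characters matched => is a subsequence

1


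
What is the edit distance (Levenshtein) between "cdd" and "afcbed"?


Computing edit distance: "cdd" -> "afcbed"
DP table:
           a    f    c    b    e    d
      0    1    2    3    4    5    6
  c   1    1    2    2    3    4    5
  d   2    2    2    3    3    4    4
  d   3    3    3    3    4    4    4
Edit distance = dp[3][6] = 4

4


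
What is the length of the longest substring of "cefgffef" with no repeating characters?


Input: "cefgffef"
Sliding window (track last position of each char):
  Position 0 ('c'): window [0,0] length 1 -- new best
  Position 1 ('e'): window [0,1] length 2 -- new best
  Position 2 ('f'): window [0,2] length 3 -- new best
  Position 3 ('g'): window [0,3] length 4 -- new best
  Position 4 ('f'): repeat (last at 2), move window start to 3
  Position 4 ('f'): window [3,4] length 2
  Position 5 ('f'): repeat (last at 4), move window start to 5
  Position 5 ('f'): window [5,5] length 1
  Position 6 ('e'): window [5,6] length 2
  Position 7 ('f'): repeat (last at 5), move window start to 6
  Position 7 ('f'): window [6,7] length 2
Longest substring with no repeats: "cefg" with length 4

4


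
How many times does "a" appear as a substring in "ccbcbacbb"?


Searching for "a" in "ccbcbacbb"
Scanning each position:
  Position 0: "c" => no
  Position 1: "c" => no
  Position 2: "b" => no
  Position 3: "c" => no
  Position 4: "b" => no
  Position 5: "a" => MATCH
  Position 6: "c" => no
  Position 7: "b" => no
  Position 8: "b" => no
Total occurrences: 1

1


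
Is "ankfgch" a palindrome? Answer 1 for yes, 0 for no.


Input: ankfgch
Reversed: hcgfkna
  Compare pos 0 ('a') with pos 6 ('h'): MISMATCH
  Compare pos 1 ('n') with pos 5 ('c'): MISMATCH
  Compare pos 2 ('k') with pos 4 ('g'): MISMATCH
Result: not a palindrome

0


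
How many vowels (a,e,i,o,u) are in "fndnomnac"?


Input: fndnomnac
Checking each character:
  'f' at position 0: consonant
  'n' at position 1: consonant
  'd' at position 2: consonant
  'n' at position 3: consonant
  'o' at position 4: vowel (running total: 1)
  'm' at position 5: consonant
  'n' at position 6: consonant
  'a' at position 7: vowel (running total: 2)
  'c' at position 8: consonant
Total vowels: 2

2


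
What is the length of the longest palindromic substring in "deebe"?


Input: "deebe"
Checking substrings for palindromes:
  [2:5] "ebe" (len 3) => palindrome
  [1:3] "ee" (len 2) => palindrome
Longest palindromic substring: "ebe" with length 3

3


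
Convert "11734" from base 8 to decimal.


Input: "11734" in base 8
Positional expansion:
  Digit '1' (value 1) x 8^4 = 4096
  Digit '1' (value 1) x 8^3 = 512
  Digit '7' (value 7) x 8^2 = 448
  Digit '3' (value 3) x 8^1 = 24
  Digit '4' (value 4) x 8^0 = 4
Sum = 5084

5084


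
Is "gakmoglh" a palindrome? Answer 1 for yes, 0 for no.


Input: gakmoglh
Reversed: hlgomkag
  Compare pos 0 ('g') with pos 7 ('h'): MISMATCH
  Compare pos 1 ('a') with pos 6 ('l'): MISMATCH
  Compare pos 2 ('k') with pos 5 ('g'): MISMATCH
  Compare pos 3 ('m') with pos 4 ('o'): MISMATCH
Result: not a palindrome

0


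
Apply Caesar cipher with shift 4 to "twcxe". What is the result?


Caesar cipher: shift "twcxe" by 4
  't' (pos 19) + 4 = pos 23 = 'x'
  'w' (pos 22) + 4 = pos 0 = 'a'
  'c' (pos 2) + 4 = pos 6 = 'g'
  'x' (pos 23) + 4 = pos 1 = 'b'
  'e' (pos 4) + 4 = pos 8 = 'i'
Result: xagbi

xagbi


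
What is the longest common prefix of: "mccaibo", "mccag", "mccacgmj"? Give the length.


Words: mccaibo, mccag, mccacgmj
  Position 0: all 'm' => match
  Position 1: all 'c' => match
  Position 2: all 'c' => match
  Position 3: all 'a' => match
  Position 4: ('i', 'g', 'c') => mismatch, stop
LCP = "mcca" (length 4)

4


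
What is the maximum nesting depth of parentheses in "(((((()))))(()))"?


Input: "(((((()))))(()))"
Tracking depth:
  Position 0 '(': depth becomes 1
  Position 1 '(': depth becomes 2
  Position 2 '(': depth becomes 3
  Position 3 '(': depth becomes 4
  Position 4 '(': depth becomes 5
  Position 5 '(': depth becomes 6
  Position 6 ')': depth becomes 5
  Position 7 ')': depth becomes 4
  Position 8 ')': depth becomes 3
  Position 9 ')': depth becomes 2
  Position 10 ')': depth becomes 1
  Position 11 '(': depth becomes 2
  Position 12 '(': depth becomes 3
  Position 13 ')': depth becomes 2
  Position 14 ')': depth becomes 1
  Position 15 ')': depth becomes 0
Maximum depth reached: 6

6


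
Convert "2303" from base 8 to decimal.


Input: "2303" in base 8
Positional expansion:
  Digit '2' (value 2) x 8^3 = 1024
  Digit '3' (value 3) x 8^2 = 192
  Digit '0' (value 0) x 8^1 = 0
  Digit '3' (value 3) x 8^0 = 3
Sum = 1219

1219


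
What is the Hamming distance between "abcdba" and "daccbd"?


Comparing "abcdba" and "daccbd" position by position:
  Position 0: 'a' vs 'd' => differ
  Position 1: 'b' vs 'a' => differ
  Position 2: 'c' vs 'c' => same
  Position 3: 'd' vs 'c' => differ
  Position 4: 'b' vs 'b' => same
  Position 5: 'a' vs 'd' => differ
Total differences (Hamming distance): 4

4


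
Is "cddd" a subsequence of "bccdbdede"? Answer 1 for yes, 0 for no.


Check if "cddd" is a subsequence of "bccdbdede"
Greedy scan:
  Position 0 ('b'): no match needed
  Position 1 ('c'): matches sub[0] = 'c'
  Position 2 ('c'): no match needed
  Position 3 ('d'): matches sub[1] = 'd'
  Position 4 ('b'): no match needed
  Position 5 ('d'): matches sub[2] = 'd'
  Position 6 ('e'): no match needed
  Position 7 ('d'): matches sub[3] = 'd'
  Position 8 ('e'): no match needed
All 4 characters matched => is a subsequence

1


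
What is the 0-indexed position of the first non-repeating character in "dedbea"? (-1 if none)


Input: dedbea
Character frequencies:
  'a': 1
  'b': 1
  'd': 2
  'e': 2
Scanning left to right for freq == 1:
  Position 0 ('d'): freq=2, skip
  Position 1 ('e'): freq=2, skip
  Position 2 ('d'): freq=2, skip
  Position 3 ('b'): unique! => answer = 3

3


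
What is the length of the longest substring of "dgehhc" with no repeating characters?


Input: "dgehhc"
Sliding window (track last position of each char):
  Position 0 ('d'): window [0,0] length 1 -- new best
  Position 1 ('g'): window [0,1] length 2 -- new best
  Position 2 ('e'): window [0,2] length 3 -- new best
  Position 3 ('h'): window [0,3] length 4 -- new best
  Position 4 ('h'): repeat (last at 3), move window start to 4
  Position 4 ('h'): window [4,4] length 1
  Position 5 ('c'): window [4,5] length 2
Longest substring with no repeats: "dgeh" with length 4

4


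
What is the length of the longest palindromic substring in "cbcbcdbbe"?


Input: "cbcbcdbbe"
Checking substrings for palindromes:
  [0:5] "cbcbc" (len 5) => palindrome
  [0:3] "cbc" (len 3) => palindrome
  [1:4] "bcb" (len 3) => palindrome
  [2:5] "cbc" (len 3) => palindrome
  [6:8] "bb" (len 2) => palindrome
Longest palindromic substring: "cbcbc" with length 5

5


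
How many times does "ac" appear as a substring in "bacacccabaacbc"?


Searching for "ac" in "bacacccabaacbc"
Scanning each position:
  Position 0: "ba" => no
  Position 1: "ac" => MATCH
  Position 2: "ca" => no
  Position 3: "ac" => MATCH
  Position 4: "cc" => no
  Position 5: "cc" => no
  Position 6: "ca" => no
  Position 7: "ab" => no
  Position 8: "ba" => no
  Position 9: "aa" => no
  Position 10: "ac" => MATCH
  Position 11: "cb" => no
  Position 12: "bc" => no
Total occurrences: 3

3


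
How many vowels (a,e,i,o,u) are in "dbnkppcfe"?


Input: dbnkppcfe
Checking each character:
  'd' at position 0: consonant
  'b' at position 1: consonant
  'n' at position 2: consonant
  'k' at position 3: consonant
  'p' at position 4: consonant
  'p' at position 5: consonant
  'c' at position 6: consonant
  'f' at position 7: consonant
  'e' at position 8: vowel (running total: 1)
Total vowels: 1

1


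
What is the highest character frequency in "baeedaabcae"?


Input: baeedaabcae
Character counts:
  'a': 4
  'b': 2
  'c': 1
  'd': 1
  'e': 3
Maximum frequency: 4

4


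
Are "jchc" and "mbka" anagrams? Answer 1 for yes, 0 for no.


Strings: "jchc", "mbka"
Sorted first:  cchj
Sorted second: abkm
Differ at position 0: 'c' vs 'a' => not anagrams

0


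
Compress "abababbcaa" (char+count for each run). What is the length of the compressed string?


Input: abababbcaa
Runs:
  'a' x 1 => "a1"
  'b' x 1 => "b1"
  'a' x 1 => "a1"
  'b' x 1 => "b1"
  'a' x 1 => "a1"
  'b' x 2 => "b2"
  'c' x 1 => "c1"
  'a' x 2 => "a2"
Compressed: "a1b1a1b1a1b2c1a2"
Compressed length: 16

16


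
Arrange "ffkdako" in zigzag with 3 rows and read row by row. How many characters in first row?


Zigzag "ffkdako" into 3 rows:
Placing characters:
  'f' => row 0
  'f' => row 1
  'k' => row 2
  'd' => row 1
  'a' => row 0
  'k' => row 1
  'o' => row 2
Rows:
  Row 0: "fa"
  Row 1: "fdk"
  Row 2: "ko"
First row length: 2

2


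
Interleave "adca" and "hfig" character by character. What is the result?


Interleaving "adca" and "hfig":
  Position 0: 'a' from first, 'h' from second => "ah"
  Position 1: 'd' from first, 'f' from second => "df"
  Position 2: 'c' from first, 'i' from second => "ci"
  Position 3: 'a' from first, 'g' from second => "ag"
Result: ahdfciag

ahdfciag


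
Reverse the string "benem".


Input: benem
Reading characters right to left:
  Position 4: 'm'
  Position 3: 'e'
  Position 2: 'n'
  Position 1: 'e'
  Position 0: 'b'
Reversed: meneb

meneb


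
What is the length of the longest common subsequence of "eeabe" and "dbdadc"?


LCS of "eeabe" and "dbdadc"
DP table:
           d    b    d    a    d    c
      0    0    0    0    0    0    0
  e   0    0    0    0    0    0    0
  e   0    0    0    0    0    0    0
  a   0    0    0    0    1    1    1
  b   0    0    1    1    1    1    1
  e   0    0    1    1    1    1    1
LCS length = dp[5][6] = 1

1


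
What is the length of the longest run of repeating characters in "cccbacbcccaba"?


Input: "cccbacbcccaba"
Scanning for longest run:
  Position 1 ('c'): continues run of 'c', length=2
  Position 2 ('c'): continues run of 'c', length=3
  Position 3 ('b'): new char, reset run to 1
  Position 4 ('a'): new char, reset run to 1
  Position 5 ('c'): new char, reset run to 1
  Position 6 ('b'): new char, reset run to 1
  Position 7 ('c'): new char, reset run to 1
  Position 8 ('c'): continues run of 'c', length=2
  Position 9 ('c'): continues run of 'c', length=3
  Position 10 ('a'): new char, reset run to 1
  Position 11 ('b'): new char, reset run to 1
  Position 12 ('a'): new char, reset run to 1
Longest run: 'c' with length 3

3


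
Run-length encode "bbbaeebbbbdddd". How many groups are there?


Input: bbbaeebbbbdddd
Scanning for consecutive runs:
  Group 1: 'b' x 3 (positions 0-2)
  Group 2: 'a' x 1 (positions 3-3)
  Group 3: 'e' x 2 (positions 4-5)
  Group 4: 'b' x 4 (positions 6-9)
  Group 5: 'd' x 4 (positions 10-13)
Total groups: 5

5


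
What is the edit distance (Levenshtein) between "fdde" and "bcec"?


Computing edit distance: "fdde" -> "bcec"
DP table:
           b    c    e    c
      0    1    2    3    4
  f   1    1    2    3    4
  d   2    2    2    3    4
  d   3    3    3    3    4
  e   4    4    4    3    4
Edit distance = dp[4][4] = 4

4


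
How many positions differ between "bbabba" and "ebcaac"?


Comparing "bbabba" and "ebcaac" position by position:
  Position 0: 'b' vs 'e' => DIFFER
  Position 1: 'b' vs 'b' => same
  Position 2: 'a' vs 'c' => DIFFER
  Position 3: 'b' vs 'a' => DIFFER
  Position 4: 'b' vs 'a' => DIFFER
  Position 5: 'a' vs 'c' => DIFFER
Positions that differ: 5

5


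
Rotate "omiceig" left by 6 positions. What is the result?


Input: "omiceig", rotate left by 6
First 6 characters: "omicei"
Remaining characters: "g"
Concatenate remaining + first: "g" + "omicei" = "gomicei"

gomicei


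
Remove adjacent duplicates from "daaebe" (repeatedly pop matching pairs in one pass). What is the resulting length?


Input: daaebe
Stack-based adjacent duplicate removal:
  Read 'd': push. Stack: d
  Read 'a': push. Stack: da
  Read 'a': matches stack top 'a' => pop. Stack: d
  Read 'e': push. Stack: de
  Read 'b': push. Stack: deb
  Read 'e': push. Stack: debe
Final stack: "debe" (length 4)

4


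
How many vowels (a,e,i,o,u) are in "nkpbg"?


Input: nkpbg
Checking each character:
  'n' at position 0: consonant
  'k' at position 1: consonant
  'p' at position 2: consonant
  'b' at position 3: consonant
  'g' at position 4: consonant
Total vowels: 0

0


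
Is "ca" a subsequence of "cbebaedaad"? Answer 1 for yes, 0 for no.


Check if "ca" is a subsequence of "cbebaedaad"
Greedy scan:
  Position 0 ('c'): matches sub[0] = 'c'
  Position 1 ('b'): no match needed
  Position 2 ('e'): no match needed
  Position 3 ('b'): no match needed
  Position 4 ('a'): matches sub[1] = 'a'
  Position 5 ('e'): no match needed
  Position 6 ('d'): no match needed
  Position 7 ('a'): no match needed
  Position 8 ('a'): no match needed
  Position 9 ('d'): no match needed
All 2 characters matched => is a subsequence

1


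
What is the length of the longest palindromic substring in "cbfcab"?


Input: "cbfcab"
Checking substrings for palindromes:
  No multi-char palindromic substrings found
Longest palindromic substring: "c" with length 1

1


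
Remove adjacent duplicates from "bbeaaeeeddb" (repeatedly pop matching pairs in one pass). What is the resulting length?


Input: bbeaaeeeddb
Stack-based adjacent duplicate removal:
  Read 'b': push. Stack: b
  Read 'b': matches stack top 'b' => pop. Stack: (empty)
  Read 'e': push. Stack: e
  Read 'a': push. Stack: ea
  Read 'a': matches stack top 'a' => pop. Stack: e
  Read 'e': matches stack top 'e' => pop. Stack: (empty)
  Read 'e': push. Stack: e
  Read 'e': matches stack top 'e' => pop. Stack: (empty)
  Read 'd': push. Stack: d
  Read 'd': matches stack top 'd' => pop. Stack: (empty)
  Read 'b': push. Stack: b
Final stack: "b" (length 1)

1


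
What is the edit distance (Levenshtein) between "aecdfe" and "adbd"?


Computing edit distance: "aecdfe" -> "adbd"
DP table:
           a    d    b    d
      0    1    2    3    4
  a   1    0    1    2    3
  e   2    1    1    2    3
  c   3    2    2    2    3
  d   4    3    2    3    2
  f   5    4    3    3    3
  e   6    5    4    4    4
Edit distance = dp[6][4] = 4

4


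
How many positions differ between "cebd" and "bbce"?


Comparing "cebd" and "bbce" position by position:
  Position 0: 'c' vs 'b' => DIFFER
  Position 1: 'e' vs 'b' => DIFFER
  Position 2: 'b' vs 'c' => DIFFER
  Position 3: 'd' vs 'e' => DIFFER
Positions that differ: 4

4


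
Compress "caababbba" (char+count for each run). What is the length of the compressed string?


Input: caababbba
Runs:
  'c' x 1 => "c1"
  'a' x 2 => "a2"
  'b' x 1 => "b1"
  'a' x 1 => "a1"
  'b' x 3 => "b3"
  'a' x 1 => "a1"
Compressed: "c1a2b1a1b3a1"
Compressed length: 12

12


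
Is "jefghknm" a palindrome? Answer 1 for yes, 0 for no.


Input: jefghknm
Reversed: mnkhgfej
  Compare pos 0 ('j') with pos 7 ('m'): MISMATCH
  Compare pos 1 ('e') with pos 6 ('n'): MISMATCH
  Compare pos 2 ('f') with pos 5 ('k'): MISMATCH
  Compare pos 3 ('g') with pos 4 ('h'): MISMATCH
Result: not a palindrome

0


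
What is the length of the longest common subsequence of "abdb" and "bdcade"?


LCS of "abdb" and "bdcade"
DP table:
           b    d    c    a    d    e
      0    0    0    0    0    0    0
  a   0    0    0    0    1    1    1
  b   0    1    1    1    1    1    1
  d   0    1    2    2    2    2    2
  b   0    1    2    2    2    2    2
LCS length = dp[4][6] = 2

2


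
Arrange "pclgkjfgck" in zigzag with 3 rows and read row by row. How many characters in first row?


Zigzag "pclgkjfgck" into 3 rows:
Placing characters:
  'p' => row 0
  'c' => row 1
  'l' => row 2
  'g' => row 1
  'k' => row 0
  'j' => row 1
  'f' => row 2
  'g' => row 1
  'c' => row 0
  'k' => row 1
Rows:
  Row 0: "pkc"
  Row 1: "cgjgk"
  Row 2: "lf"
First row length: 3

3


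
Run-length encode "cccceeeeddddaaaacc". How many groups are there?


Input: cccceeeeddddaaaacc
Scanning for consecutive runs:
  Group 1: 'c' x 4 (positions 0-3)
  Group 2: 'e' x 4 (positions 4-7)
  Group 3: 'd' x 4 (positions 8-11)
  Group 4: 'a' x 4 (positions 12-15)
  Group 5: 'c' x 2 (positions 16-17)
Total groups: 5

5


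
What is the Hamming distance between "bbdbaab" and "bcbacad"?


Comparing "bbdbaab" and "bcbacad" position by position:
  Position 0: 'b' vs 'b' => same
  Position 1: 'b' vs 'c' => differ
  Position 2: 'd' vs 'b' => differ
  Position 3: 'b' vs 'a' => differ
  Position 4: 'a' vs 'c' => differ
  Position 5: 'a' vs 'a' => same
  Position 6: 'b' vs 'd' => differ
Total differences (Hamming distance): 5

5


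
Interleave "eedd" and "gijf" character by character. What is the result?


Interleaving "eedd" and "gijf":
  Position 0: 'e' from first, 'g' from second => "eg"
  Position 1: 'e' from first, 'i' from second => "ei"
  Position 2: 'd' from first, 'j' from second => "dj"
  Position 3: 'd' from first, 'f' from second => "df"
Result: egeidjdf

egeidjdf


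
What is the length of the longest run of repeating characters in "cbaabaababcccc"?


Input: "cbaabaababcccc"
Scanning for longest run:
  Position 1 ('b'): new char, reset run to 1
  Position 2 ('a'): new char, reset run to 1
  Position 3 ('a'): continues run of 'a', length=2
  Position 4 ('b'): new char, reset run to 1
  Position 5 ('a'): new char, reset run to 1
  Position 6 ('a'): continues run of 'a', length=2
  Position 7 ('b'): new char, reset run to 1
  Position 8 ('a'): new char, reset run to 1
  Position 9 ('b'): new char, reset run to 1
  Position 10 ('c'): new char, reset run to 1
  Position 11 ('c'): continues run of 'c', length=2
  Position 12 ('c'): continues run of 'c', length=3
  Position 13 ('c'): continues run of 'c', length=4
Longest run: 'c' with length 4

4


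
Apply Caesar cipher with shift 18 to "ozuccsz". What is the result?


Caesar cipher: shift "ozuccsz" by 18
  'o' (pos 14) + 18 = pos 6 = 'g'
  'z' (pos 25) + 18 = pos 17 = 'r'
  'u' (pos 20) + 18 = pos 12 = 'm'
  'c' (pos 2) + 18 = pos 20 = 'u'
  'c' (pos 2) + 18 = pos 20 = 'u'
  's' (pos 18) + 18 = pos 10 = 'k'
  'z' (pos 25) + 18 = pos 17 = 'r'
Result: grmuukr

grmuukr


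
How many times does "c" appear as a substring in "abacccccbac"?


Searching for "c" in "abacccccbac"
Scanning each position:
  Position 0: "a" => no
  Position 1: "b" => no
  Position 2: "a" => no
  Position 3: "c" => MATCH
  Position 4: "c" => MATCH
  Position 5: "c" => MATCH
  Position 6: "c" => MATCH
  Position 7: "c" => MATCH
  Position 8: "b" => no
  Position 9: "a" => no
  Position 10: "c" => MATCH
Total occurrences: 6

6


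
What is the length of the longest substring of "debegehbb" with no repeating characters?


Input: "debegehbb"
Sliding window (track last position of each char):
  Position 0 ('d'): window [0,0] length 1 -- new best
  Position 1 ('e'): window [0,1] length 2 -- new best
  Position 2 ('b'): window [0,2] length 3 -- new best
  Position 3 ('e'): repeat (last at 1), move window start to 2
  Position 3 ('e'): window [2,3] length 2
  Position 4 ('g'): window [2,4] length 3
  Position 5 ('e'): repeat (last at 3), move window start to 4
  Position 5 ('e'): window [4,5] length 2
  Position 6 ('h'): window [4,6] length 3
  Position 7 ('b'): window [4,7] length 4 -- new best
  Position 8 ('b'): repeat (last at 7), move window start to 8
  Position 8 ('b'): window [8,8] length 1
Longest substring with no repeats: "gehb" with length 4

4


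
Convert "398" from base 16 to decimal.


Input: "398" in base 16
Positional expansion:
  Digit '3' (value 3) x 16^2 = 768
  Digit '9' (value 9) x 16^1 = 144
  Digit '8' (value 8) x 16^0 = 8
Sum = 920

920


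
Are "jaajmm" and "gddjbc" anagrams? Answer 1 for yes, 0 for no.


Strings: "jaajmm", "gddjbc"
Sorted first:  aajjmm
Sorted second: bcddgj
Differ at position 0: 'a' vs 'b' => not anagrams

0


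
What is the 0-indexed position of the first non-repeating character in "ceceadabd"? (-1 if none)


Input: ceceadabd
Character frequencies:
  'a': 2
  'b': 1
  'c': 2
  'd': 2
  'e': 2
Scanning left to right for freq == 1:
  Position 0 ('c'): freq=2, skip
  Position 1 ('e'): freq=2, skip
  Position 2 ('c'): freq=2, skip
  Position 3 ('e'): freq=2, skip
  Position 4 ('a'): freq=2, skip
  Position 5 ('d'): freq=2, skip
  Position 6 ('a'): freq=2, skip
  Position 7 ('b'): unique! => answer = 7

7


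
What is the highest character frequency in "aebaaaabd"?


Input: aebaaaabd
Character counts:
  'a': 5
  'b': 2
  'd': 1
  'e': 1
Maximum frequency: 5

5


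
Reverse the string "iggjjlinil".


Input: iggjjlinil
Reading characters right to left:
  Position 9: 'l'
  Position 8: 'i'
  Position 7: 'n'
  Position 6: 'i'
  Position 5: 'l'
  Position 4: 'j'
  Position 3: 'j'
  Position 2: 'g'
  Position 1: 'g'
  Position 0: 'i'
Reversed: liniljjggi

liniljjggi


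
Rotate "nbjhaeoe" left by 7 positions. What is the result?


Input: "nbjhaeoe", rotate left by 7
First 7 characters: "nbjhaeo"
Remaining characters: "e"
Concatenate remaining + first: "e" + "nbjhaeo" = "enbjhaeo"

enbjhaeo


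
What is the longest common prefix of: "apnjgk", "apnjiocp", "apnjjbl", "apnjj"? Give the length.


Words: apnjgk, apnjiocp, apnjjbl, apnjj
  Position 0: all 'a' => match
  Position 1: all 'p' => match
  Position 2: all 'n' => match
  Position 3: all 'j' => match
  Position 4: ('g', 'i', 'j', 'j') => mismatch, stop
LCP = "apnj" (length 4)

4


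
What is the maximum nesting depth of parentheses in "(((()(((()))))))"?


Input: "(((()(((()))))))"
Tracking depth:
  Position 0 '(': depth becomes 1
  Position 1 '(': depth becomes 2
  Position 2 '(': depth becomes 3
  Position 3 '(': depth becomes 4
  Position 4 ')': depth becomes 3
  Position 5 '(': depth becomes 4
  Position 6 '(': depth becomes 5
  Position 7 '(': depth becomes 6
  Position 8 '(': depth becomes 7
  Position 9 ')': depth becomes 6
  Position 10 ')': depth becomes 5
  Position 11 ')': depth becomes 4
  Position 12 ')': depth becomes 3
  Position 13 ')': depth becomes 2
  Position 14 ')': depth becomes 1
  Position 15 ')': depth becomes 0
Maximum depth reached: 7

7


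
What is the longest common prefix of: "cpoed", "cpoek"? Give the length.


Words: cpoed, cpoek
  Position 0: all 'c' => match
  Position 1: all 'p' => match
  Position 2: all 'o' => match
  Position 3: all 'e' => match
  Position 4: ('d', 'k') => mismatch, stop
LCP = "cpoe" (length 4)

4


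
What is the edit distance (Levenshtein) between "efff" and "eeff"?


Computing edit distance: "efff" -> "eeff"
DP table:
           e    e    f    f
      0    1    2    3    4
  e   1    0    1    2    3
  f   2    1    1    1    2
  f   3    2    2    1    1
  f   4    3    3    2    1
Edit distance = dp[4][4] = 1

1


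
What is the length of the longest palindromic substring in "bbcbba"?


Input: "bbcbba"
Checking substrings for palindromes:
  [0:5] "bbcbb" (len 5) => palindrome
  [1:4] "bcb" (len 3) => palindrome
  [0:2] "bb" (len 2) => palindrome
  [3:5] "bb" (len 2) => palindrome
Longest palindromic substring: "bbcbb" with length 5

5


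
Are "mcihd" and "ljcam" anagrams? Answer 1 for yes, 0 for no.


Strings: "mcihd", "ljcam"
Sorted first:  cdhim
Sorted second: acjlm
Differ at position 0: 'c' vs 'a' => not anagrams

0


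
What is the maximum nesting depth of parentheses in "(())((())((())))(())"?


Input: "(())((())((())))(())"
Tracking depth:
  Position 0 '(': depth becomes 1
  Position 1 '(': depth becomes 2
  Position 2 ')': depth becomes 1
  Position 3 ')': depth becomes 0
  Position 4 '(': depth becomes 1
  Position 5 '(': depth becomes 2
  Position 6 '(': depth becomes 3
  Position 7 ')': depth becomes 2
  Position 8 ')': depth becomes 1
  Position 9 '(': depth becomes 2
  Position 10 '(': depth becomes 3
  Position 11 '(': depth becomes 4
  Position 12 ')': depth becomes 3
  Position 13 ')': depth becomes 2
  Position 14 ')': depth becomes 1
  Position 15 ')': depth becomes 0
  Position 16 '(': depth becomes 1
  Position 17 '(': depth becomes 2
  Position 18 ')': depth becomes 1
  Position 19 ')': depth becomes 0
Maximum depth reached: 4

4


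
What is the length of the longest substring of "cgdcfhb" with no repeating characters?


Input: "cgdcfhb"
Sliding window (track last position of each char):
  Position 0 ('c'): window [0,0] length 1 -- new best
  Position 1 ('g'): window [0,1] length 2 -- new best
  Position 2 ('d'): window [0,2] length 3 -- new best
  Position 3 ('c'): repeat (last at 0), move window start to 1
  Position 3 ('c'): window [1,3] length 3
  Position 4 ('f'): window [1,4] length 4 -- new best
  Position 5 ('h'): window [1,5] length 5 -- new best
  Position 6 ('b'): window [1,6] length 6 -- new best
Longest substring with no repeats: "gdcfhb" with length 6

6


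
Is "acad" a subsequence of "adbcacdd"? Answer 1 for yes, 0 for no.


Check if "acad" is a subsequence of "adbcacdd"
Greedy scan:
  Position 0 ('a'): matches sub[0] = 'a'
  Position 1 ('d'): no match needed
  Position 2 ('b'): no match needed
  Position 3 ('c'): matches sub[1] = 'c'
  Position 4 ('a'): matches sub[2] = 'a'
  Position 5 ('c'): no match needed
  Position 6 ('d'): matches sub[3] = 'd'
  Position 7 ('d'): no match needed
All 4 characters matched => is a subsequence

1


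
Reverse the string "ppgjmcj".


Input: ppgjmcj
Reading characters right to left:
  Position 6: 'j'
  Position 5: 'c'
  Position 4: 'm'
  Position 3: 'j'
  Position 2: 'g'
  Position 1: 'p'
  Position 0: 'p'
Reversed: jcmjgpp

jcmjgpp


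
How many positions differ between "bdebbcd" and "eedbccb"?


Comparing "bdebbcd" and "eedbccb" position by position:
  Position 0: 'b' vs 'e' => DIFFER
  Position 1: 'd' vs 'e' => DIFFER
  Position 2: 'e' vs 'd' => DIFFER
  Position 3: 'b' vs 'b' => same
  Position 4: 'b' vs 'c' => DIFFER
  Position 5: 'c' vs 'c' => same
  Position 6: 'd' vs 'b' => DIFFER
Positions that differ: 5

5


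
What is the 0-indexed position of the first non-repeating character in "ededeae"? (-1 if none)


Input: ededeae
Character frequencies:
  'a': 1
  'd': 2
  'e': 4
Scanning left to right for freq == 1:
  Position 0 ('e'): freq=4, skip
  Position 1 ('d'): freq=2, skip
  Position 2 ('e'): freq=4, skip
  Position 3 ('d'): freq=2, skip
  Position 4 ('e'): freq=4, skip
  Position 5 ('a'): unique! => answer = 5

5


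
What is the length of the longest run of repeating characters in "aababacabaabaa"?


Input: "aababacabaabaa"
Scanning for longest run:
  Position 1 ('a'): continues run of 'a', length=2
  Position 2 ('b'): new char, reset run to 1
  Position 3 ('a'): new char, reset run to 1
  Position 4 ('b'): new char, reset run to 1
  Position 5 ('a'): new char, reset run to 1
  Position 6 ('c'): new char, reset run to 1
  Position 7 ('a'): new char, reset run to 1
  Position 8 ('b'): new char, reset run to 1
  Position 9 ('a'): new char, reset run to 1
  Position 10 ('a'): continues run of 'a', length=2
  Position 11 ('b'): new char, reset run to 1
  Position 12 ('a'): new char, reset run to 1
  Position 13 ('a'): continues run of 'a', length=2
Longest run: 'a' with length 2

2


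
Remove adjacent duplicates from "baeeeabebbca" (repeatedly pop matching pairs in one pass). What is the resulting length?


Input: baeeeabebbca
Stack-based adjacent duplicate removal:
  Read 'b': push. Stack: b
  Read 'a': push. Stack: ba
  Read 'e': push. Stack: bae
  Read 'e': matches stack top 'e' => pop. Stack: ba
  Read 'e': push. Stack: bae
  Read 'a': push. Stack: baea
  Read 'b': push. Stack: baeab
  Read 'e': push. Stack: baeabe
  Read 'b': push. Stack: baeabeb
  Read 'b': matches stack top 'b' => pop. Stack: baeabe
  Read 'c': push. Stack: baeabec
  Read 'a': push. Stack: baeabeca
Final stack: "baeabeca" (length 8)

8


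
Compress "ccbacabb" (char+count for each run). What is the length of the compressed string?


Input: ccbacabb
Runs:
  'c' x 2 => "c2"
  'b' x 1 => "b1"
  'a' x 1 => "a1"
  'c' x 1 => "c1"
  'a' x 1 => "a1"
  'b' x 2 => "b2"
Compressed: "c2b1a1c1a1b2"
Compressed length: 12

12


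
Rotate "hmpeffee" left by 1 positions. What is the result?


Input: "hmpeffee", rotate left by 1
First 1 characters: "h"
Remaining characters: "mpeffee"
Concatenate remaining + first: "mpeffee" + "h" = "mpeffeeh"

mpeffeeh


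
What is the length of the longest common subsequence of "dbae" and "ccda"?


LCS of "dbae" and "ccda"
DP table:
           c    c    d    a
      0    0    0    0    0
  d   0    0    0    1    1
  b   0    0    0    1    1
  a   0    0    0    1    2
  e   0    0    0    1    2
LCS length = dp[4][4] = 2

2


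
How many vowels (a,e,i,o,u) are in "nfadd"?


Input: nfadd
Checking each character:
  'n' at position 0: consonant
  'f' at position 1: consonant
  'a' at position 2: vowel (running total: 1)
  'd' at position 3: consonant
  'd' at position 4: consonant
Total vowels: 1

1


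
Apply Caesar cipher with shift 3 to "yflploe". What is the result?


Caesar cipher: shift "yflploe" by 3
  'y' (pos 24) + 3 = pos 1 = 'b'
  'f' (pos 5) + 3 = pos 8 = 'i'
  'l' (pos 11) + 3 = pos 14 = 'o'
  'p' (pos 15) + 3 = pos 18 = 's'
  'l' (pos 11) + 3 = pos 14 = 'o'
  'o' (pos 14) + 3 = pos 17 = 'r'
  'e' (pos 4) + 3 = pos 7 = 'h'
Result: biosorh

biosorh


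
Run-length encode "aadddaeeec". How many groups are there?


Input: aadddaeeec
Scanning for consecutive runs:
  Group 1: 'a' x 2 (positions 0-1)
  Group 2: 'd' x 3 (positions 2-4)
  Group 3: 'a' x 1 (positions 5-5)
  Group 4: 'e' x 3 (positions 6-8)
  Group 5: 'c' x 1 (positions 9-9)
Total groups: 5

5


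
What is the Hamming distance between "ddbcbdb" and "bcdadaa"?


Comparing "ddbcbdb" and "bcdadaa" position by position:
  Position 0: 'd' vs 'b' => differ
  Position 1: 'd' vs 'c' => differ
  Position 2: 'b' vs 'd' => differ
  Position 3: 'c' vs 'a' => differ
  Position 4: 'b' vs 'd' => differ
  Position 5: 'd' vs 'a' => differ
  Position 6: 'b' vs 'a' => differ
Total differences (Hamming distance): 7

7


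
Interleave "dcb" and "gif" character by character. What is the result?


Interleaving "dcb" and "gif":
  Position 0: 'd' from first, 'g' from second => "dg"
  Position 1: 'c' from first, 'i' from second => "ci"
  Position 2: 'b' from first, 'f' from second => "bf"
Result: dgcibf

dgcibf


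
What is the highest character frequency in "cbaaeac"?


Input: cbaaeac
Character counts:
  'a': 3
  'b': 1
  'c': 2
  'e': 1
Maximum frequency: 3

3


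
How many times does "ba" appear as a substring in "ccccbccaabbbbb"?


Searching for "ba" in "ccccbccaabbbbb"
Scanning each position:
  Position 0: "cc" => no
  Position 1: "cc" => no
  Position 2: "cc" => no
  Position 3: "cb" => no
  Position 4: "bc" => no
  Position 5: "cc" => no
  Position 6: "ca" => no
  Position 7: "aa" => no
  Position 8: "ab" => no
  Position 9: "bb" => no
  Position 10: "bb" => no
  Position 11: "bb" => no
  Position 12: "bb" => no
Total occurrences: 0

0


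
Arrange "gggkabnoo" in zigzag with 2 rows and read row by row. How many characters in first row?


Zigzag "gggkabnoo" into 2 rows:
Placing characters:
  'g' => row 0
  'g' => row 1
  'g' => row 0
  'k' => row 1
  'a' => row 0
  'b' => row 1
  'n' => row 0
  'o' => row 1
  'o' => row 0
Rows:
  Row 0: "ggano"
  Row 1: "gkbo"
First row length: 5

5


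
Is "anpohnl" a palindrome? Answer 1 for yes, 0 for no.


Input: anpohnl
Reversed: lnhopna
  Compare pos 0 ('a') with pos 6 ('l'): MISMATCH
  Compare pos 1 ('n') with pos 5 ('n'): match
  Compare pos 2 ('p') with pos 4 ('h'): MISMATCH
Result: not a palindrome

0


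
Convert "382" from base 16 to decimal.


Input: "382" in base 16
Positional expansion:
  Digit '3' (value 3) x 16^2 = 768
  Digit '8' (value 8) x 16^1 = 128
  Digit '2' (value 2) x 16^0 = 2
Sum = 898

898


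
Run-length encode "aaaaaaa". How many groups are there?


Input: aaaaaaa
Scanning for consecutive runs:
  Group 1: 'a' x 7 (positions 0-6)
Total groups: 1

1


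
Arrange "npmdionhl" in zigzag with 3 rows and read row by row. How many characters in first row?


Zigzag "npmdionhl" into 3 rows:
Placing characters:
  'n' => row 0
  'p' => row 1
  'm' => row 2
  'd' => row 1
  'i' => row 0
  'o' => row 1
  'n' => row 2
  'h' => row 1
  'l' => row 0
Rows:
  Row 0: "nil"
  Row 1: "pdoh"
  Row 2: "mn"
First row length: 3

3


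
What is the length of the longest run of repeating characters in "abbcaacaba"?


Input: "abbcaacaba"
Scanning for longest run:
  Position 1 ('b'): new char, reset run to 1
  Position 2 ('b'): continues run of 'b', length=2
  Position 3 ('c'): new char, reset run to 1
  Position 4 ('a'): new char, reset run to 1
  Position 5 ('a'): continues run of 'a', length=2
  Position 6 ('c'): new char, reset run to 1
  Position 7 ('a'): new char, reset run to 1
  Position 8 ('b'): new char, reset run to 1
  Position 9 ('a'): new char, reset run to 1
Longest run: 'b' with length 2

2


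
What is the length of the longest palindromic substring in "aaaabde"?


Input: "aaaabde"
Checking substrings for palindromes:
  [0:4] "aaaa" (len 4) => palindrome
  [0:3] "aaa" (len 3) => palindrome
  [1:4] "aaa" (len 3) => palindrome
  [0:2] "aa" (len 2) => palindrome
  [1:3] "aa" (len 2) => palindrome
  [2:4] "aa" (len 2) => palindrome
Longest palindromic substring: "aaaa" with length 4

4


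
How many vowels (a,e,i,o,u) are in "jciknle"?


Input: jciknle
Checking each character:
  'j' at position 0: consonant
  'c' at position 1: consonant
  'i' at position 2: vowel (running total: 1)
  'k' at position 3: consonant
  'n' at position 4: consonant
  'l' at position 5: consonant
  'e' at position 6: vowel (running total: 2)
Total vowels: 2

2


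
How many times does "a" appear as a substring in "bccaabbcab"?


Searching for "a" in "bccaabbcab"
Scanning each position:
  Position 0: "b" => no
  Position 1: "c" => no
  Position 2: "c" => no
  Position 3: "a" => MATCH
  Position 4: "a" => MATCH
  Position 5: "b" => no
  Position 6: "b" => no
  Position 7: "c" => no
  Position 8: "a" => MATCH
  Position 9: "b" => no
Total occurrences: 3

3


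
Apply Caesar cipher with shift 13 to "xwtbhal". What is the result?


Caesar cipher: shift "xwtbhal" by 13
  'x' (pos 23) + 13 = pos 10 = 'k'
  'w' (pos 22) + 13 = pos 9 = 'j'
  't' (pos 19) + 13 = pos 6 = 'g'
  'b' (pos 1) + 13 = pos 14 = 'o'
  'h' (pos 7) + 13 = pos 20 = 'u'
  'a' (pos 0) + 13 = pos 13 = 'n'
  'l' (pos 11) + 13 = pos 24 = 'y'
Result: kjgouny

kjgouny


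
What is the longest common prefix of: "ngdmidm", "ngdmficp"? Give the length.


Words: ngdmidm, ngdmficp
  Position 0: all 'n' => match
  Position 1: all 'g' => match
  Position 2: all 'd' => match
  Position 3: all 'm' => match
  Position 4: ('i', 'f') => mismatch, stop
LCP = "ngdm" (length 4)

4


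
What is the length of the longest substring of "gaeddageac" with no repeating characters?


Input: "gaeddageac"
Sliding window (track last position of each char):
  Position 0 ('g'): window [0,0] length 1 -- new best
  Position 1 ('a'): window [0,1] length 2 -- new best
  Position 2 ('e'): window [0,2] length 3 -- new best
  Position 3 ('d'): window [0,3] length 4 -- new best
  Position 4 ('d'): repeat (last at 3), move window start to 4
  Position 4 ('d'): window [4,4] length 1
  Position 5 ('a'): window [4,5] length 2
  Position 6 ('g'): window [4,6] length 3
  Position 7 ('e'): window [4,7] length 4
  Position 8 ('a'): repeat (last at 5), move window start to 6
  Position 8 ('a'): window [6,8] length 3
  Position 9 ('c'): window [6,9] length 4
Longest substring with no repeats: "gaed" with length 4

4


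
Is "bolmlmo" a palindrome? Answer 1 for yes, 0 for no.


Input: bolmlmo
Reversed: omlmlob
  Compare pos 0 ('b') with pos 6 ('o'): MISMATCH
  Compare pos 1 ('o') with pos 5 ('m'): MISMATCH
  Compare pos 2 ('l') with pos 4 ('l'): match
Result: not a palindrome

0


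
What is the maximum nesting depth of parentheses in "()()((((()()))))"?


Input: "()()((((()()))))"
Tracking depth:
  Position 0 '(': depth becomes 1
  Position 1 ')': depth becomes 0
  Position 2 '(': depth becomes 1
  Position 3 ')': depth becomes 0
  Position 4 '(': depth becomes 1
  Position 5 '(': depth becomes 2
  Position 6 '(': depth becomes 3
  Position 7 '(': depth becomes 4
  Position 8 '(': depth becomes 5
  Position 9 ')': depth becomes 4
  Position 10 '(': depth becomes 5
  Position 11 ')': depth becomes 4
  Position 12 ')': depth becomes 3
  Position 13 ')': depth becomes 2
  Position 14 ')': depth becomes 1
  Position 15 ')': depth becomes 0
Maximum depth reached: 5

5


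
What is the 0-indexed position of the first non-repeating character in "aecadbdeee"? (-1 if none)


Input: aecadbdeee
Character frequencies:
  'a': 2
  'b': 1
  'c': 1
  'd': 2
  'e': 4
Scanning left to right for freq == 1:
  Position 0 ('a'): freq=2, skip
  Position 1 ('e'): freq=4, skip
  Position 2 ('c'): unique! => answer = 2

2


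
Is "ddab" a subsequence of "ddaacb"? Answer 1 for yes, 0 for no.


Check if "ddab" is a subsequence of "ddaacb"
Greedy scan:
  Position 0 ('d'): matches sub[0] = 'd'
  Position 1 ('d'): matches sub[1] = 'd'
  Position 2 ('a'): matches sub[2] = 'a'
  Position 3 ('a'): no match needed
  Position 4 ('c'): no match needed
  Position 5 ('b'): matches sub[3] = 'b'
All 4 characters matched => is a subsequence

1
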